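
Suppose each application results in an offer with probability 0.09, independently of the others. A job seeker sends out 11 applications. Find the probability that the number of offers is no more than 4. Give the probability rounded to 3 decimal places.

0.998

X ~ Binomial(11, 0.09); P(X ≤ 4) = Σ C(11,k) p^k (1−p)^(11−k) over k:
  k=0: C(11,0)·0.09^0·0.91^11 = 0.35437
  k=1: C(11,1)·0.09^1·0.91^10 = 0.38552
  k=2: C(11,2)·0.09^2·0.91^9 = 0.19064
  k=3: C(11,3)·0.09^3·0.91^8 = 0.05656
  k=4: C(11,4)·0.09^4·0.91^7 = 0.01119
Total = 0.99829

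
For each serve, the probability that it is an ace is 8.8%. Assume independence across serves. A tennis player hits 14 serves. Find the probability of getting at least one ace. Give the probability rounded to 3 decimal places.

P(at least one) = 1 − P(none) = 1 − (1 − 0.088)^14
= 1 − 0.27538 = 0.72462

0.725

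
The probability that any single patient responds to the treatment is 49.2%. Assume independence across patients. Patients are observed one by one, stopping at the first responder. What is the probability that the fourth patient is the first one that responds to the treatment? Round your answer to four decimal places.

0.0645

Geometric (trials to first success), p = 0.492.
P(Y = 4) = (1−p)^3 · p = 0.1311 · 0.492 = 0.064499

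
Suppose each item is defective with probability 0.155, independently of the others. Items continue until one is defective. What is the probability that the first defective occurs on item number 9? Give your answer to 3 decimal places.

0.040

Geometric (trials to first success), p = 0.155.
P(Y = 9) = (1−p)^8 · p = 0.25993 · 0.155 = 0.04029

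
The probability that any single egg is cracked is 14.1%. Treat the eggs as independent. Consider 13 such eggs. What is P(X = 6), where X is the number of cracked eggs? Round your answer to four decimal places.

X ~ Binomial(n=13, p=0.141).
P(X=6) = C(13,6) · p^6 · (1−p)^7
= 1716 · 7.858e-06 · 0.34511 = 0.004654

0.0047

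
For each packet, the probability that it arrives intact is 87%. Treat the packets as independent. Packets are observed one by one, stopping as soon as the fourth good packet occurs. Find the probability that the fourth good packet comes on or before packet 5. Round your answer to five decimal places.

Finishing within 5 packets ⇔ at least 4 successes in the first 5. With X ~ Binomial(5, 0.87), P(Y ≤ 5) = 1 − P(X ≤ 3).
  k=0: C(5,0)·0.87^0·0.13^5 = 0.0000371
  k=1: C(5,1)·0.87^1·0.13^4 = 0.0012424
  k=2: C(5,2)·0.87^2·0.13^3 = 0.0166291
  k=3: C(5,3)·0.87^3·0.13^2 = 0.1112870
1 − 0.1291956 = 0.8708044

0.87080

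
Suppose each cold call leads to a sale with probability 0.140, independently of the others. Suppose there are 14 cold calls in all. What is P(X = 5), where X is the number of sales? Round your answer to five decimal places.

X ~ Binomial(n=14, p=0.14).
P(X=5) = C(14,5) · p^5 · (1−p)^9
= 2002 · 5.3782e-05 · 0.25733 = 0.0277071

0.02771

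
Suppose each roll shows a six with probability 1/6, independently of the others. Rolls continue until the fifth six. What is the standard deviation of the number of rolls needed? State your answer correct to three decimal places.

12.247

Y = total rolls until the fifth success; negative binomial with r=5, p=0.166667.
SD(Y) = √[r(1−p)/p²] = √(150.00000) = 12.24745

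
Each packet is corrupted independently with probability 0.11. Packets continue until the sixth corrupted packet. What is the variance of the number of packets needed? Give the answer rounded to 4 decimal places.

Y = total packets until the sixth success; negative binomial with r=6, p=0.11.
Var(Y) = r(1−p)/p² = 6·0.89 / 0.11² = 441.322314

441.3223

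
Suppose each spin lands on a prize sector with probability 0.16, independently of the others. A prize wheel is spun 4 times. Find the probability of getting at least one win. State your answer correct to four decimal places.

P(at least one) = 1 − P(none) = 1 − (1 − 0.16)^4
= 1 − 0.497871 = 0.502129

0.5021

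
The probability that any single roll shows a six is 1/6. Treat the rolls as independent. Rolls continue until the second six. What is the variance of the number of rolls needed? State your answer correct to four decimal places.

60.0000

Y = total rolls until the second success; negative binomial with r=2, p=0.166667.
Var(Y) = r(1−p)/p² = 2·0.833333 / 0.166667² = 60.000000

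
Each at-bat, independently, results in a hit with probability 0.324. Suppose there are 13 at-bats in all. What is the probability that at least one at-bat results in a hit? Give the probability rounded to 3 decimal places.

0.994

P(at least one) = 1 − P(none) = 1 − (1 − 0.324)^13
= 1 − 0.00616 = 0.99384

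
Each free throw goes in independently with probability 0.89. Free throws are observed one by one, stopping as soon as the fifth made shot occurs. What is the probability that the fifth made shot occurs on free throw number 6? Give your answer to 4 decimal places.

Y = trial on which the fifth success occurs; negative binomial, r=5, p=0.89.
P(Y=6) = C(5,4) · p^5 · (1−p)^1
= 5 · 0.55841 · 0.11 = 0.307123

0.3071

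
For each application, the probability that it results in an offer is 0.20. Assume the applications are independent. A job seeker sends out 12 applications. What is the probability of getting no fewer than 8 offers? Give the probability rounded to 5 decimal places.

0.00058

X ~ Binomial(12, 0.20); P(X ≥ 8) = Σ C(12,k) p^k (1−p)^(12−k) over k:
  k=8: C(12,8)·0.20^8·0.80^4 = 0.0005190
  k=9: C(12,9)·0.20^9·0.80^3 = 0.0000577
  k=10: C(12,10)·0.20^10·0.80^2 = 0.0000043
  k=11: C(12,11)·0.20^11·0.80^1 = 0.0000002
  k=12: C(12,12)·0.20^12·0.80^0 = 0.0000000
Total = 0.0005812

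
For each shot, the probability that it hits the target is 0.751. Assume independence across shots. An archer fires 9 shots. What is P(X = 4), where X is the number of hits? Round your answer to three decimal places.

X ~ Binomial(n=9, p=0.751).
P(X=4) = C(9,4) · p^4 · (1−p)^5
= 126 · 0.3181 · 0.00095719 = 0.03836

0.038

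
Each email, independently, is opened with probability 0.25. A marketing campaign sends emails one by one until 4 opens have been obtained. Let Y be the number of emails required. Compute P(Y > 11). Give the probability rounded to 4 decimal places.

Needing more than 11 emails ⇔ fewer than 4 successes in the first 11. With X ~ Binomial(11, 0.25), P(Y > 11) = P(X ≤ 3).
  k=0: C(11,0)·0.25^0·0.75^11 = 0.042235
  k=1: C(11,1)·0.25^1·0.75^10 = 0.154862
  k=2: C(11,2)·0.25^2·0.75^9 = 0.258104
  k=3: C(11,3)·0.25^3·0.75^8 = 0.258104
P(X ≤ 3) = 0.713305

0.7133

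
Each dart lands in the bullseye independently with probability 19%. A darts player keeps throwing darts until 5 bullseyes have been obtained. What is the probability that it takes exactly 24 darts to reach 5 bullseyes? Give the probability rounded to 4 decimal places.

Y = trial on which the fifth success occurs; negative binomial, r=5, p=0.19.
P(Y=24) = C(23,4) · p^5 · (1−p)^19
= 8855 · 0.00024761 · 0.018248 = 0.040010

0.0400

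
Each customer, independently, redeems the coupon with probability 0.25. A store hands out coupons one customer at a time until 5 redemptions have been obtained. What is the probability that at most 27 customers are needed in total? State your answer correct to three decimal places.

Finishing within 27 customers ⇔ at least 5 successes in the first 27. With X ~ Binomial(27, 0.25), P(Y ≤ 27) = 1 − P(X ≤ 4).
  k=0: C(27,0)·0.25^0·0.75^27 = 0.00042
  k=1: C(27,1)·0.25^1·0.75^26 = 0.00381
  k=2: C(27,2)·0.25^2·0.75^25 = 0.01651
  k=3: C(27,3)·0.25^3·0.75^24 = 0.04586
  k=4: C(27,4)·0.25^4·0.75^23 = 0.09172
1 − 0.15832 = 0.84168

0.842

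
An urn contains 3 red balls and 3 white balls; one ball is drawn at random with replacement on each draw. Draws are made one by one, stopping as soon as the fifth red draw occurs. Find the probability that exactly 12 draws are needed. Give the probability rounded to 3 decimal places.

0.081

Y = trial on which the fifth success occurs; negative binomial, r=5, p=0.50.
P(Y=12) = C(11,4) · p^5 · (1−p)^7
= 330 · 0.03125 · 0.0078125 = 0.08057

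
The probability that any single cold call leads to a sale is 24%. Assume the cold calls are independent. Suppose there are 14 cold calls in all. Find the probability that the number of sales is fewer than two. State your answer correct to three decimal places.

0.116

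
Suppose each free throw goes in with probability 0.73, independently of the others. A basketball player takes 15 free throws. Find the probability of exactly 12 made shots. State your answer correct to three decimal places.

0.205

X ~ Binomial(n=15, p=0.73).
P(X=12) = C(15,12) · p^12 · (1−p)^3
= 455 · 0.022902 · 0.019683 = 0.20511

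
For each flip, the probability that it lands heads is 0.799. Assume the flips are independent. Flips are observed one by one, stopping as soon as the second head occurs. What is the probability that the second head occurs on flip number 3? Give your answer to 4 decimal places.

Y = trial on which the second success occurs; negative binomial, r=2, p=0.799.
P(Y=3) = C(2,1) · p^2 · (1−p)^1
= 2 · 0.6384 · 0.201 = 0.256637

0.2566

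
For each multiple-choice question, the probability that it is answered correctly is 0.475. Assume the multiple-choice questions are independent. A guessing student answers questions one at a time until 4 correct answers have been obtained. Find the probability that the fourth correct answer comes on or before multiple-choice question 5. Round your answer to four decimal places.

Finishing within 5 multiple-choice questions ⇔ at least 4 successes in the first 5. With X ~ Binomial(5, 0.475), P(Y ≤ 5) = 1 − P(X ≤ 3).
  k=0: C(5,0)·0.475^0·0.525^5 = 0.039884
  k=1: C(5,1)·0.475^1·0.525^4 = 0.180427
  k=2: C(5,2)·0.475^2·0.525^3 = 0.326486
  k=3: C(5,3)·0.475^3·0.525^2 = 0.295392
1 − 0.842189 = 0.157811

0.1578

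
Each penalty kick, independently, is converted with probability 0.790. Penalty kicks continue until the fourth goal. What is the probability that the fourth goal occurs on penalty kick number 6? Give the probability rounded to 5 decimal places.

Y = trial on which the fourth success occurs; negative binomial, r=4, p=0.79.
P(Y=6) = C(5,3) · p^4 · (1−p)^2
= 10 · 0.3895 · 0.0441 = 0.1717699

0.17177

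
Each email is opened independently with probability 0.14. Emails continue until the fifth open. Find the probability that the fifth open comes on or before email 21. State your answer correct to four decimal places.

0.1608

Finishing within 21 emails ⇔ at least 5 successes in the first 21. With X ~ Binomial(21, 0.14), P(Y ≤ 21) = 1 − P(X ≤ 4).
  k=0: C(21,0)·0.14^0·0.86^21 = 0.042118
  k=1: C(21,1)·0.14^1·0.86^20 = 0.143985
  k=2: C(21,2)·0.14^2·0.86^19 = 0.234394
  k=3: C(21,3)·0.14^3·0.86^18 = 0.241662
  k=4: C(21,4)·0.14^4·0.86^17 = 0.177031
1 − 0.839189 = 0.160811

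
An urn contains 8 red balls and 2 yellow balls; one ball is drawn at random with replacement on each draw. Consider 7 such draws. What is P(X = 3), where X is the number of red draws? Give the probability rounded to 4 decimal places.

0.0287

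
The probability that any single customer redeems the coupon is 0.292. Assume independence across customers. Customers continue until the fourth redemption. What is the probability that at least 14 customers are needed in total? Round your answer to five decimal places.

0.44581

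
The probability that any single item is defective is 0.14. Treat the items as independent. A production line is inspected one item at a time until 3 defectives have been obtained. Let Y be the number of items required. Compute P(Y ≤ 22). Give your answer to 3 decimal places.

0.612

Finishing within 22 items ⇔ at least 3 successes in the first 22. With X ~ Binomial(22, 0.14), P(Y ≤ 22) = 1 − P(X ≤ 2).
  k=0: C(22,0)·0.14^0·0.86^22 = 0.03622
  k=1: C(22,1)·0.14^1·0.86^21 = 0.12972
  k=2: C(22,2)·0.14^2·0.86^20 = 0.22174
1 − 0.38768 = 0.61232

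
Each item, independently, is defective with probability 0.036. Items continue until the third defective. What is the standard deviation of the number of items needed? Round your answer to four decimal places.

Y = total items until the third success; negative binomial with r=3, p=0.036.
SD(Y) = √[r(1−p)/p²] = √(2231.481481) = 47.238559

47.2386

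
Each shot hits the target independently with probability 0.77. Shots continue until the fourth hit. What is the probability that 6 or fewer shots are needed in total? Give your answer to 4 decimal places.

0.8609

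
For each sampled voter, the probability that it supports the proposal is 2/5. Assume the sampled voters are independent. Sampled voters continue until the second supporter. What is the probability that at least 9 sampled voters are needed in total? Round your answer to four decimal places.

0.1064

Needing more than 8 sampled voters ⇔ fewer than 2 successes in the first 8. With X ~ Binomial(8, 0.40), P(Y > 8) = P(X ≤ 1).
  k=0: C(8,0)·0.40^0·0.60^8 = 0.016796
  k=1: C(8,1)·0.40^1·0.60^7 = 0.089580
P(X ≤ 1) = 0.106376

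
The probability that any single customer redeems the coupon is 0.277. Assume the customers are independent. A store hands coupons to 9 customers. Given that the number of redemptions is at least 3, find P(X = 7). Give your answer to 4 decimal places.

0.0050

X ~ Binomial(9, 0.277). Want P(X=7 | X≥3) = P(X=7) / P(X≥3).
P(X=7) = C(9,7)·0.277^7·0.723^2 = 0.002355
P(X≥3) = 1 − 0.053981 − 0.186135 − 0.285253 = 0.474630
Ratio = 0.002355 / 0.474630 = 0.004961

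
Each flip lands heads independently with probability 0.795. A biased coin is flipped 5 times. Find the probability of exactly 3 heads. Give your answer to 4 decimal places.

0.2112

X ~ Binomial(n=5, p=0.795).
P(X=3) = C(5,3) · p^3 · (1−p)^2
= 10 · 0.50246 · 0.042025 = 0.211159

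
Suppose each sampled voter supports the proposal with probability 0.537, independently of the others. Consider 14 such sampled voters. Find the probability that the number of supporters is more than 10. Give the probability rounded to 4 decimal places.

X ~ Binomial(14, 0.537); P(X ≥ 11) = Σ C(14,k) p^k (1−p)^(14−k) over k:
  k=11: C(14,11)·0.537^11·0.463^3 = 0.038687
  k=12: C(14,12)·0.537^12·0.463^2 = 0.011217
  k=13: C(14,13)·0.537^13·0.463^1 = 0.002002
  k=14: C(14,14)·0.537^14·0.463^0 = 0.000166
Total = 0.052072

0.0521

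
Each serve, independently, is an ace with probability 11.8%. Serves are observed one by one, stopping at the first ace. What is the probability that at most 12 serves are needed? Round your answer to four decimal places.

0.7784

Y = number of serves to the first success; geometric, p = 0.118.
P(Y ≤ 12) = 1 − (1−p)^12 = 1 − 0.221627 = 0.778373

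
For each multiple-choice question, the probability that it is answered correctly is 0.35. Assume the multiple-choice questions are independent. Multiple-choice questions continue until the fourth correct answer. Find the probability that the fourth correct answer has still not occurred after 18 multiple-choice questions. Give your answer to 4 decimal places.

Needing more than 18 multiple-choice questions ⇔ fewer than 4 successes in the first 18. With X ~ Binomial(18, 0.35), P(Y > 18) = P(X ≤ 3).
  k=0: C(18,0)·0.35^0·0.65^18 = 0.000429
  k=1: C(18,1)·0.35^1·0.65^17 = 0.004158
  k=2: C(18,2)·0.35^2·0.65^16 = 0.019030
  k=3: C(18,3)·0.35^3·0.65^15 = 0.054651
P(X ≤ 3) = 0.078267

0.0783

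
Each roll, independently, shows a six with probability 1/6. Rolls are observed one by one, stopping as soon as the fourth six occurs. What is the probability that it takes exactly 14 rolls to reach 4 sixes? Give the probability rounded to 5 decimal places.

0.03564

Y = trial on which the fourth success occurs; negative binomial, r=4, p=0.166667.
P(Y=14) = C(13,3) · p^4 · (1−p)^10
= 286 · 0.0007716 · 0.16151 = 0.0356409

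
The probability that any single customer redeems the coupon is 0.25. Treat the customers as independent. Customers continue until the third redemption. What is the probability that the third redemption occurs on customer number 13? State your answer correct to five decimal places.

Y = trial on which the third success occurs; negative binomial, r=3, p=0.25.
P(Y=13) = C(12,2) · p^3 · (1−p)^10
= 66 · 0.015625 · 0.056314 = 0.0580733

0.05807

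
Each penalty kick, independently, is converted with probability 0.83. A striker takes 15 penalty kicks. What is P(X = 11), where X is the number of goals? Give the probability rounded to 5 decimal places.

0.14682

X ~ Binomial(n=15, p=0.83).
P(X=11) = C(15,11) · p^11 · (1−p)^4
= 1365 · 0.12878 · 0.00083521 = 0.1468207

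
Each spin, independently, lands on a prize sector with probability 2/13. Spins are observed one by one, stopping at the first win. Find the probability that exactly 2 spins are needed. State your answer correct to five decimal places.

0.13018

Geometric (trials to first success), p = 0.153846.
P(Y = 2) = (1−p)^1 · p = 0.84615 · 0.153846 = 0.1301775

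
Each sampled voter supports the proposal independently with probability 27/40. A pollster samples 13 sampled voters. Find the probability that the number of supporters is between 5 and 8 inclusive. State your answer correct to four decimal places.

0.4148

X ~ Binomial(13, 0.675); P(5 ≤ X ≤ 8) = Σ C(13,k) p^k (1−p)^(13−k) over k:
  k=5: C(13,5)·0.675^5·0.325^8 = 0.022447
  k=6: C(13,6)·0.675^6·0.325^7 = 0.062162
  k=7: C(13,7)·0.675^7·0.325^6 = 0.129105
  k=8: C(13,8)·0.675^8·0.325^5 = 0.201106
Total = 0.414821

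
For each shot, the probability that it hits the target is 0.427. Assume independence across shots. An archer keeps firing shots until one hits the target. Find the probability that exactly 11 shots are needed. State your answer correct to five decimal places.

Geometric (trials to first success), p = 0.427.
P(Y = 11) = (1−p)^10 · p = 0.0038155 · 0.427 = 0.0016292

0.00163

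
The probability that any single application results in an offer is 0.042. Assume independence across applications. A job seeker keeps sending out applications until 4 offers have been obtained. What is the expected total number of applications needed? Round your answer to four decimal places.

95.2381

Y = total applications until the fourth success; negative binomial with r=4, p=0.042.
E[Y] = r / p = 4 / 0.042 = 95.238095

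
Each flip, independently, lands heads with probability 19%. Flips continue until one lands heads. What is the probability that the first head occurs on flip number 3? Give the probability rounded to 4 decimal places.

0.1247

Geometric (trials to first success), p = 0.19.
P(Y = 3) = (1−p)^2 · p = 0.6561 · 0.19 = 0.124659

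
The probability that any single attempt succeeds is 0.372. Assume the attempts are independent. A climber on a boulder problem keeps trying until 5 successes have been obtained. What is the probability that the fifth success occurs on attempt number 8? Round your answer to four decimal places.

0.0618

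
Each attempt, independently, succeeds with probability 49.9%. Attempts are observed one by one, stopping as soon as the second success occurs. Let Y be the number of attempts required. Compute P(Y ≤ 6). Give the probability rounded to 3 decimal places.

Finishing within 6 attempts ⇔ at least 2 successes in the first 6. With X ~ Binomial(6, 0.499), P(Y ≤ 6) = 1 − P(X ≤ 1).
  k=0: C(6,0)·0.499^0·0.501^6 = 0.01581
  k=1: C(6,1)·0.499^1·0.501^5 = 0.09450
1 − 0.11032 = 0.88968

0.890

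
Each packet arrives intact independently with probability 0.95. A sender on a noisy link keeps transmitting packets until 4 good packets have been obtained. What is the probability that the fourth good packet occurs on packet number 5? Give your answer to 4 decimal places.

0.1629

Y = trial on which the fourth success occurs; negative binomial, r=4, p=0.95.
P(Y=5) = C(4,3) · p^4 · (1−p)^1
= 4 · 0.81451 · 0.05 = 0.162901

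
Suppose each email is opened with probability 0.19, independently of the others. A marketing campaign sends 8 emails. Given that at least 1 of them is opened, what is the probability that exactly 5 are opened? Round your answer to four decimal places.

X ~ Binomial(8, 0.19). Want P(X=5 | X≥1) = P(X=5) / P(X≥1).
P(X=5) = C(8,5)·0.19^5·0.81^3 = 0.007369
P(X≥1) = 1 − 0.185302 = 0.814698
Ratio = 0.007369 / 0.814698 = 0.009045

0.0090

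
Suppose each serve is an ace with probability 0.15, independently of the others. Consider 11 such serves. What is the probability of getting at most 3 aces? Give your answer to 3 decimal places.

0.931

X ~ Binomial(11, 0.15); P(X ≤ 3) = Σ C(11,k) p^k (1−p)^(11−k) over k:
  k=0: C(11,0)·0.15^0·0.85^11 = 0.16734
  k=1: C(11,1)·0.15^1·0.85^10 = 0.32484
  k=2: C(11,2)·0.15^2·0.85^9 = 0.28663
  k=3: C(11,3)·0.15^3·0.85^8 = 0.15174
Total = 0.93056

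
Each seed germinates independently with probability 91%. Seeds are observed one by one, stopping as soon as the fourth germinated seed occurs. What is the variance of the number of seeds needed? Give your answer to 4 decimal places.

0.4347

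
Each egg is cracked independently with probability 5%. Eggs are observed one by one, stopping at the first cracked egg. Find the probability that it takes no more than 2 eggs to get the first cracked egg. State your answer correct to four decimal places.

Y = number of eggs to the first success; geometric, p = 0.05.
P(Y ≤ 2) = 1 − (1−p)^2 = 1 − 0.902500 = 0.097500

0.0975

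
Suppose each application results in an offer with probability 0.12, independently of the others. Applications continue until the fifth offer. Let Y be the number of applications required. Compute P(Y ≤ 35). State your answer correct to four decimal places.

Finishing within 35 applications ⇔ at least 5 successes in the first 35. With X ~ Binomial(35, 0.12), P(Y ≤ 35) = 1 − P(X ≤ 4).
  k=0: C(35,0)·0.12^0·0.88^35 = 0.011400
  k=1: C(35,1)·0.12^1·0.88^34 = 0.054408
  k=2: C(35,2)·0.12^2·0.88^33 = 0.126127
  k=3: C(35,3)·0.12^3·0.88^32 = 0.189190
  k=4: C(35,4)·0.12^4·0.88^31 = 0.206389
1 − 0.587514 = 0.412486

0.4125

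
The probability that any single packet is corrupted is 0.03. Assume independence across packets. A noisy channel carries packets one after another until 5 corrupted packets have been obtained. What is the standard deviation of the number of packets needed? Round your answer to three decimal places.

Y = total packets until the fifth success; negative binomial with r=5, p=0.03.
SD(Y) = √[r(1−p)/p²] = √(5388.88889) = 73.40905

73.409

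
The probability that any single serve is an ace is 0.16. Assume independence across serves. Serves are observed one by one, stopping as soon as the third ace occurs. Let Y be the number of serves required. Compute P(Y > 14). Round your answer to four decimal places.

0.6068

Needing more than 14 serves ⇔ fewer than 3 successes in the first 14. With X ~ Binomial(14, 0.16), P(Y > 14) = P(X ≤ 2).
  k=0: C(14,0)·0.16^0·0.84^14 = 0.087078
  k=1: C(14,1)·0.16^1·0.84^13 = 0.232209
  k=2: C(14,2)·0.16^2·0.84^12 = 0.287497
P(X ≤ 2) = 0.606784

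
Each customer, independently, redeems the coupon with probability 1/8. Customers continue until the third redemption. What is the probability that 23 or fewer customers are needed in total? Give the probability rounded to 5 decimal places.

0.56190

Finishing within 23 customers ⇔ at least 3 successes in the first 23. With X ~ Binomial(23, 0.125), P(Y ≤ 23) = 1 − P(X ≤ 2).
  k=0: C(23,0)·0.125^0·0.875^23 = 0.0463645
  k=1: C(23,1)·0.125^1·0.875^22 = 0.1523404
  k=2: C(23,2)·0.125^2·0.875^21 = 0.2393920
1 − 0.4380968 = 0.5619032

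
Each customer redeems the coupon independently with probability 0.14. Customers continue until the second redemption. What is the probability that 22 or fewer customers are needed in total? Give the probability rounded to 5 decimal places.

Finishing within 22 customers ⇔ at least 2 successes in the first 22. With X ~ Binomial(22, 0.14), P(Y ≤ 22) = 1 − P(X ≤ 1).
  k=0: C(22,0)·0.14^0·0.86^22 = 0.0362215
  k=1: C(22,1)·0.14^1·0.86^21 = 0.1297234
1 − 0.1659448 = 0.8340552

0.83406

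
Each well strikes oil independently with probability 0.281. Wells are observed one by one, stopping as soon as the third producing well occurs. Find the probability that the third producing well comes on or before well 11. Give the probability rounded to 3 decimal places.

Finishing within 11 wells ⇔ at least 3 successes in the first 11. With X ~ Binomial(11, 0.281), P(Y ≤ 11) = 1 − P(X ≤ 2).
  k=0: C(11,0)·0.281^0·0.719^11 = 0.02655
  k=1: C(11,1)·0.281^1·0.719^10 = 0.11413
  k=2: C(11,2)·0.281^2·0.719^9 = 0.22302
1 − 0.36369 = 0.63631

0.636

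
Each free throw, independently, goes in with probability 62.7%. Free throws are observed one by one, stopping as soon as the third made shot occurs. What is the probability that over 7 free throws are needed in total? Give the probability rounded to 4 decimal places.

Needing more than 7 free throws ⇔ fewer than 3 successes in the first 7. With X ~ Binomial(7, 0.627), P(Y > 7) = P(X ≤ 2).
  k=0: C(7,0)·0.627^0·0.373^7 = 0.001005
  k=1: C(7,1)·0.627^1·0.373^6 = 0.011820
  k=2: C(7,2)·0.627^2·0.373^5 = 0.059607
P(X ≤ 2) = 0.072432

0.0724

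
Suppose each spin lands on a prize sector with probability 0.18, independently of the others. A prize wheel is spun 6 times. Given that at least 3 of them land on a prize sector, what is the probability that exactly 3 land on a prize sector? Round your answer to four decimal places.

0.8477

X ~ Binomial(6, 0.18). Want P(X=3 | X≥3) = P(X=3) / P(X≥3).
P(X=3) = C(6,3)·0.18^3·0.82^3 = 0.064312
P(X≥3) = 1 − 0.304007 − 0.400399 − 0.219731 = 0.075863
Ratio = 0.064312 / 0.075863 = 0.847732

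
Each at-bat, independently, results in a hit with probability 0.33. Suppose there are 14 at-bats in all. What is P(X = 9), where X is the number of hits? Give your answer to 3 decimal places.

0.013

X ~ Binomial(n=14, p=0.33).
P(X=9) = C(14,9) · p^9 · (1−p)^5
= 2002 · 4.6411e-05 · 0.13501 = 0.01254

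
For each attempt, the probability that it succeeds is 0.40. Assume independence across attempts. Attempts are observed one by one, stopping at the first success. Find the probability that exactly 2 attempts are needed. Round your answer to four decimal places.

Geometric (trials to first success), p = 0.40.
P(Y = 2) = (1−p)^1 · p = 0.6 · 0.40 = 0.240000

0.2400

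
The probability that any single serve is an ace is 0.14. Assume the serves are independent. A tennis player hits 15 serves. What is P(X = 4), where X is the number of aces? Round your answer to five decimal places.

0.09980

X ~ Binomial(n=15, p=0.14).
P(X=4) = C(15,4) · p^4 · (1−p)^11
= 1365 · 0.00038416 · 0.19032 = 0.0997994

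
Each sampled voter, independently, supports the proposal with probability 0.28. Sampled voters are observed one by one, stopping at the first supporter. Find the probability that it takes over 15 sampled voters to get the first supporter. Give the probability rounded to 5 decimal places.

0.00724

Y = number of sampled voters to the first success; geometric, p = 0.28.
P(Y > 15) = P(first 15 all fail) = (1−p)^15 = 0.0072442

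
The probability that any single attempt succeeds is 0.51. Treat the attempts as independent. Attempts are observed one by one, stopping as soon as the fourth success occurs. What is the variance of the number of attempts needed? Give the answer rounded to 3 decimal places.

Y = total attempts until the fourth success; negative binomial with r=4, p=0.51.
Var(Y) = r(1−p)/p² = 4·0.49 / 0.51² = 7.53556

7.536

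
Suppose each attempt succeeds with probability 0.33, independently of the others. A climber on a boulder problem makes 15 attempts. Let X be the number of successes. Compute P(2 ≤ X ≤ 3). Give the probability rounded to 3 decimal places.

X ~ Binomial(15, 0.33); P(2 ≤ X ≤ 3) = Σ C(15,k) p^k (1−p)^(15−k) over k:
  k=2: C(15,2)·0.33^2·0.67^13 = 0.06269
  k=3: C(15,3)·0.33^3·0.67^12 = 0.13380
Total = 0.19649

0.196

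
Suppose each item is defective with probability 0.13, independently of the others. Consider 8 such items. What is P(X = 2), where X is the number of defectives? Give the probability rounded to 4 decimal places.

X ~ Binomial(n=8, p=0.13).
P(X=2) = C(8,2) · p^2 · (1−p)^6
= 28 · 0.0169 · 0.43363 = 0.205192

0.2052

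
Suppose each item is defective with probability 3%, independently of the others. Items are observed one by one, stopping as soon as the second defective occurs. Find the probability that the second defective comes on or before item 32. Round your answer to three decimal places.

Finishing within 32 items ⇔ at least 2 successes in the first 32. With X ~ Binomial(32, 0.03), P(Y ≤ 32) = 1 − P(X ≤ 1).
  k=0: C(32,0)·0.03^0·0.97^32 = 0.37731
  k=1: C(32,1)·0.03^1·0.97^31 = 0.37342
1 − 0.75073 = 0.24927

0.249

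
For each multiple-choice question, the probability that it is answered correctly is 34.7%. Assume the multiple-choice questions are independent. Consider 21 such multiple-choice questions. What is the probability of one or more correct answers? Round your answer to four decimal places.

0.9999

P(at least one) = 1 − P(none) = 1 − (1 − 0.347)^21
= 1 − 0.000130 = 0.999870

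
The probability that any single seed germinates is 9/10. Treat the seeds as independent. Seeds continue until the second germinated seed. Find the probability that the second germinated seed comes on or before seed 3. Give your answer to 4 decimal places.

Finishing within 3 seeds ⇔ at least 2 successes in the first 3. With X ~ Binomial(3, 0.90), P(Y ≤ 3) = 1 − P(X ≤ 1).
  k=0: C(3,0)·0.90^0·0.10^3 = 0.001000
  k=1: C(3,1)·0.90^1·0.10^2 = 0.027000
1 − 0.028000 = 0.972000

0.9720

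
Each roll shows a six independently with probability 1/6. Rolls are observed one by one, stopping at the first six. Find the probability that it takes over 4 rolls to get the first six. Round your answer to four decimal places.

Y = number of rolls to the first success; geometric, p = 0.166667.
P(Y > 4) = P(first 4 all fail) = (1−p)^4 = 0.482253

0.4823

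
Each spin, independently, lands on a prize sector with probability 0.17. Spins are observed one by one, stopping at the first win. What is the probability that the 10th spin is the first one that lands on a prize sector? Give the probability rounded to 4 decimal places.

0.0318

Geometric (trials to first success), p = 0.17.
P(Y = 10) = (1−p)^9 · p = 0.18694 · 0.17 = 0.031780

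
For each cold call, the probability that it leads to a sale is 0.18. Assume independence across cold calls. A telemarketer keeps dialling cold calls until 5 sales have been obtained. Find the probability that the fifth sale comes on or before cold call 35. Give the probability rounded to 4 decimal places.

0.7804

Finishing within 35 cold calls ⇔ at least 5 successes in the first 35. With X ~ Binomial(35, 0.18), P(Y ≤ 35) = 1 − P(X ≤ 4).
  k=0: C(35,0)·0.18^0·0.82^35 = 0.000963
  k=1: C(35,1)·0.18^1·0.82^34 = 0.007396
  k=2: C(35,2)·0.18^2·0.82^33 = 0.027601
  k=3: C(35,3)·0.18^3·0.82^32 = 0.066645
  k=4: C(35,4)·0.18^4·0.82^31 = 0.117036
1 − 0.219641 = 0.780359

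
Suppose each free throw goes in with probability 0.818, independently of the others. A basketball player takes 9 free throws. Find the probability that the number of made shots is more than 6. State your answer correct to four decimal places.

0.7846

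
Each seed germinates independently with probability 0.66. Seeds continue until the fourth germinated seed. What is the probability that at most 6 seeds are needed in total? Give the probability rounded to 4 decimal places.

Finishing within 6 seeds ⇔ at least 4 successes in the first 6. With X ~ Binomial(6, 0.66), P(Y ≤ 6) = 1 − P(X ≤ 3).
  k=0: C(6,0)·0.66^0·0.34^6 = 0.001545
  k=1: C(6,1)·0.66^1·0.34^5 = 0.017992
  k=2: C(6,2)·0.66^2·0.34^4 = 0.087316
  k=3: C(6,3)·0.66^3·0.34^3 = 0.225995
1 − 0.332848 = 0.667152

0.6672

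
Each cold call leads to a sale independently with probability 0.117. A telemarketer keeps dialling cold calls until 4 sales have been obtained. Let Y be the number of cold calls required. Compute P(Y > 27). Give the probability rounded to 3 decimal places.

0.610

Needing more than 27 cold calls ⇔ fewer than 4 successes in the first 27. With X ~ Binomial(27, 0.117), P(Y > 27) = P(X ≤ 3).
  k=0: C(27,0)·0.117^0·0.883^27 = 0.03475
  k=1: C(27,1)·0.117^1·0.883^26 = 0.12432
  k=2: C(27,2)·0.117^2·0.883^25 = 0.21414
  k=3: C(27,3)·0.117^3·0.883^24 = 0.23645
P(X ≤ 3) = 0.60965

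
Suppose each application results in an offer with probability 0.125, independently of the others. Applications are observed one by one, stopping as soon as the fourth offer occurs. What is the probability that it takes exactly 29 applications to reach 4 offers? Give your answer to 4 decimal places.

0.0284

Y = trial on which the fourth success occurs; negative binomial, r=4, p=0.125.
P(Y=29) = C(28,3) · p^4 · (1−p)^25
= 3276 · 0.00024414 · 0.035498 = 0.028391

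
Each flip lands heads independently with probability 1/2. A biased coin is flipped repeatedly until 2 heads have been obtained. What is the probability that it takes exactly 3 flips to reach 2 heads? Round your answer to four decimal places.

0.2500

Y = trial on which the second success occurs; negative binomial, r=2, p=0.50.
P(Y=3) = C(2,1) · p^2 · (1−p)^1
= 2 · 0.25 · 0.5 = 0.250000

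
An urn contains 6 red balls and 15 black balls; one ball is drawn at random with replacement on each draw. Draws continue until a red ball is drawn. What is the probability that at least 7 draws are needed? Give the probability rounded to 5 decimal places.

0.13281

Y = number of draws to the first success; geometric, p = 0.285714.
P(Y > 6) = P(first 6 all fail) = (1−p)^6 = 0.1328103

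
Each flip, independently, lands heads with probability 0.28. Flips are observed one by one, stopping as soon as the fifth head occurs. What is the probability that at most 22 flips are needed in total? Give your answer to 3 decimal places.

0.780

Finishing within 22 flips ⇔ at least 5 successes in the first 22. With X ~ Binomial(22, 0.28), P(Y ≤ 22) = 1 − P(X ≤ 4).
  k=0: C(22,0)·0.28^0·0.72^22 = 0.00073
  k=1: C(22,1)·0.28^1·0.72^21 = 0.00622
  k=2: C(22,2)·0.28^2·0.72^20 = 0.02539
  k=3: C(22,3)·0.28^3·0.72^19 = 0.06581
  k=4: C(22,4)·0.28^4·0.72^18 = 0.12157
1 − 0.21971 = 0.78029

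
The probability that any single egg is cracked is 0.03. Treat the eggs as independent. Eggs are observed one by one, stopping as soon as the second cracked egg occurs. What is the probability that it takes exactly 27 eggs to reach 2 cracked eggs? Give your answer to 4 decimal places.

0.0109

Y = trial on which the second success occurs; negative binomial, r=2, p=0.03.
P(Y=27) = C(26,1) · p^2 · (1−p)^25
= 26 · 0.0009 · 0.46697 = 0.010927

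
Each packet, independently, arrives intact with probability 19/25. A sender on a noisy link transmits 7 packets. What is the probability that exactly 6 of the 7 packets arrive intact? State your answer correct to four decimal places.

0.3237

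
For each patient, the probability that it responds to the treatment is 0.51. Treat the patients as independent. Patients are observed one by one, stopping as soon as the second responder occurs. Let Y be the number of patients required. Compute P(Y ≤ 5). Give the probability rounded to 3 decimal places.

0.825

Finishing within 5 patients ⇔ at least 2 successes in the first 5. With X ~ Binomial(5, 0.51), P(Y ≤ 5) = 1 − P(X ≤ 1).
  k=0: C(5,0)·0.51^0·0.49^5 = 0.02825
  k=1: C(5,1)·0.51^1·0.49^4 = 0.14700
1 − 0.17525 = 0.82475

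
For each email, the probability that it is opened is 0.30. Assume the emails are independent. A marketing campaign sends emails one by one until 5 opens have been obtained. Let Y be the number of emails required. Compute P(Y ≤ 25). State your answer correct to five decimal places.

Finishing within 25 emails ⇔ at least 5 successes in the first 25. With X ~ Binomial(25, 0.30), P(Y ≤ 25) = 1 − P(X ≤ 4).
  k=0: C(25,0)·0.30^0·0.70^25 = 0.0001341
  k=1: C(25,1)·0.30^1·0.70^24 = 0.0014369
  k=2: C(25,2)·0.30^2·0.70^23 = 0.0073896
  k=3: C(25,3)·0.30^3·0.70^22 = 0.0242800
  k=4: C(25,4)·0.30^4·0.70^21 = 0.0572314
1 − 0.0904719 = 0.9095281

0.90953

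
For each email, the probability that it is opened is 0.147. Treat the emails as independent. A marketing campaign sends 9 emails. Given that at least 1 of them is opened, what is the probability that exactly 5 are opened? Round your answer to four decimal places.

0.0060

X ~ Binomial(9, 0.147). Want P(X=5 | X≥1) = P(X=5) / P(X≥1).
P(X=5) = C(9,5)·0.147^5·0.853^4 = 0.004579
P(X≥1) = 1 − 0.239079 = 0.760921
Ratio = 0.004579 / 0.760921 = 0.006017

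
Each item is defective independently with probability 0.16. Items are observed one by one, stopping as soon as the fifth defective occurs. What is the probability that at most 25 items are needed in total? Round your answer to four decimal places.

0.3707

Finishing within 25 items ⇔ at least 5 successes in the first 25. With X ~ Binomial(25, 0.16), P(Y ≤ 25) = 1 − P(X ≤ 4).
  k=0: C(25,0)·0.16^0·0.84^25 = 0.012793
  k=1: C(25,1)·0.16^1·0.84^24 = 0.060920
  k=2: C(25,2)·0.16^2·0.84^23 = 0.139247
  k=3: C(25,3)·0.16^3·0.84^22 = 0.203344
  k=4: C(25,4)·0.16^4·0.84^21 = 0.213027
1 − 0.629332 = 0.370668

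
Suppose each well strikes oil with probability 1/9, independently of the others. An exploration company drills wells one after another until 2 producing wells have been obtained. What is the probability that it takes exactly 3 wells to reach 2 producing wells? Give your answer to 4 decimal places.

0.0219

Y = trial on which the second success occurs; negative binomial, r=2, p=0.111111.
P(Y=3) = C(2,1) · p^2 · (1−p)^1
= 2 · 0.012346 · 0.88889 = 0.021948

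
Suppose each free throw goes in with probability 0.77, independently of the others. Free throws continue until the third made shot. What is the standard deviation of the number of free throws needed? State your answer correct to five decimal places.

Y = total free throws until the third success; negative binomial with r=3, p=0.77.
SD(Y) = √[r(1−p)/p²] = √(1.1637713) = 1.0787823

1.07878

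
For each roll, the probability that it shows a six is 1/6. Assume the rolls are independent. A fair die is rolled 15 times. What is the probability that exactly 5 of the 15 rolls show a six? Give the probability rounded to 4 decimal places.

0.0624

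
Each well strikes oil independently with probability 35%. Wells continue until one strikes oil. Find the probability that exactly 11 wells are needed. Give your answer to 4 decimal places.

0.0047

Geometric (trials to first success), p = 0.35.
P(Y = 11) = (1−p)^10 · p = 0.013463 · 0.35 = 0.004712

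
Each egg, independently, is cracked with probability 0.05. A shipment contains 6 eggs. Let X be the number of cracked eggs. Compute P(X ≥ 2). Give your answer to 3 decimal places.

0.033

X ~ Binomial(6, 0.05); P(X ≥ 2) = Σ C(6,k) p^k (1−p)^(6−k) over k:
  k=2: C(6,2)·0.05^2·0.95^4 = 0.03054
  k=3: C(6,3)·0.05^3·0.95^3 = 0.00214
  k=4: C(6,4)·0.05^4·0.95^2 = 0.00008
  k=5: C(6,5)·0.05^5·0.95^1 = 0.00000
  k=6: C(6,6)·0.05^6·0.95^0 = 0.00000
Total = 0.03277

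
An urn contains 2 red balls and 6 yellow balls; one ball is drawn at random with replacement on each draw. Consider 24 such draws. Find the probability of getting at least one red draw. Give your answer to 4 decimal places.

0.9990

P(at least one) = 1 − P(none) = 1 − (1 − 0.25)^24
= 1 − 0.001003 = 0.998997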